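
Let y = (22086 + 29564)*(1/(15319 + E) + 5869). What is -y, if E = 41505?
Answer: -8612638972025/28412 ≈ -3.0313e+8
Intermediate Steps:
y = 8612638972025/28412 (y = (22086 + 29564)*(1/(15319 + 41505) + 5869) = 51650*(1/56824 + 5869) = 51650*(333500057/56824) = 8612638972025/28412 ≈ 3.0313e+8)
-y = -1*8612638972025/28412 = -8612638972025/28412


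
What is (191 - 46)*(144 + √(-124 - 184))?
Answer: 20880 + 290*I*√77 ≈ 20880.0 + 2544.7*I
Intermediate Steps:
(191 - 46)*(144 + √(-124 - 184)) = 145*(144 + √(-308)) = 145*(144 + 2*I*√77) = 20880 + 290*I*√77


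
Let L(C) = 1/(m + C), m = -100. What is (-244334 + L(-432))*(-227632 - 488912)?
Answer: 23285116384704/133 ≈ 1.7508e+11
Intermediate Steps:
L(C) = 1/(-100 + C)
(-244334 + L(-432))*(-227632 - 488912) = (-244334 + 1/(-100 - 432))*(-227632 - 488912) = (-244334 + 1/(-532))*(-716544) = (-244334 - 1/532)*(-716544) = -129985689/532*(-716544) = 23285116384704/133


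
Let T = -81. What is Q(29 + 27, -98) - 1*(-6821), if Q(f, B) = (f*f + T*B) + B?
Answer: 17797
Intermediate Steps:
Q(f, B) = f² - 80*B (Q(f, B) = (f*f - 81*B) + B = (f² - 81*B) + B = f² - 80*B)
Q(29 + 27, -98) - 1*(-6821) = ((29 + 27)² - 80*(-98)) - 1*(-6821) = (56² + 7840) + 6821 = (3136 + 7840) + 6821 = 10976 + 6821 = 17797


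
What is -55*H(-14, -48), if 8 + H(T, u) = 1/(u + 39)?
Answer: 4015/9 ≈ 446.11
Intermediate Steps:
H(T, u) = -8 + 1/(39 + u) (H(T, u) = -8 + 1/(u + 39) = -8 + 1/(39 + u))
-55*H(-14, -48) = -55*(-311 - 8*(-48))/(39 - 48) = -55*(-311 + 384)/(-9) = -(-55)*73/9 = -55*(-73/9) = 4015/9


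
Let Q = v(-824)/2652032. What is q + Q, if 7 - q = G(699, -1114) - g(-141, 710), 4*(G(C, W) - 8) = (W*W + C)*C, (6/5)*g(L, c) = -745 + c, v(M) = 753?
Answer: -1726363287826957/7956096 ≈ -2.1699e+8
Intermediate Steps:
g(L, c) = -3725/6 + 5*c/6 (g(L, c) = 5*(-745 + c)/6 = -3725/6 + 5*c/6)
Q = 753/2652032 ≈ 0.00028393
G(C, W) = 8 + C*(C + W**2)/4 (G(C, W) = 8 + ((W*W + C)*C)/4 = 8 + ((W**2 + C)*C)/4 = 8 + ((C + W**2)*C)/4 = 8 + (C*(C + W**2))/4 = 8 + C*(C + W**2)/4)
q = -2603834777/12 (q = 7 - ((8 + (1/4)*699**2 + (1/4)*699*(-1114)**2) - (-3725/6 + (5/6)*710)) = 7 - ((8 + (1/4)*488601 + (1/4)*699*1240996) - (-3725/6 + 1775/3)) = 7 - ((8 + 488601/4 + 216864051) - 1*(-175/6)) = 7 - (867944837/4 + 175/6) = 7 - 1*2603834861/12 = 7 - 2603834861/12 = -2603834777/12 ≈ -2.1699e+8)
q + Q = -2603834777/12 + 753/2652032 = -1726363287826957/7956096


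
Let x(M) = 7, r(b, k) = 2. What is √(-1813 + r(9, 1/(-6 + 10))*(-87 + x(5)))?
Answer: I*√1973 ≈ 44.418*I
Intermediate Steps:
√(-1813 + r(9, 1/(-6 + 10))*(-87 + x(5))) = √(-1813 + 2*(-87 + 7)) = √(-1813 + 2*(-80)) = √(-1813 - 160) = √(-1973) = I*√1973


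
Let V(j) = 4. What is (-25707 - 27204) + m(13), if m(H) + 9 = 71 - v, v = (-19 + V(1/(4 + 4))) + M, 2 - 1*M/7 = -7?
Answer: -52897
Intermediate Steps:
M = 63 (M = 14 - 7*(-7) = 14 + 49 = 63)
v = 48 (v = (-19 + 4) + 63 = -15 + 63 = 48)
m(H) = 14 (m(H) = -9 + (71 - 1*48) = -9 + (71 - 48) = -9 + 23 = 14)
(-25707 - 27204) + m(13) = (-25707 - 27204) + 14 = -52911 + 14 = -52897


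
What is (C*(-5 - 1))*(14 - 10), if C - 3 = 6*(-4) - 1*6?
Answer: 648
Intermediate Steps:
C = -27 (C = 3 + (6*(-4) - 1*6) = 3 + (-24 - 6) = 3 - 30 = -27)
(C*(-5 - 1))*(14 - 10) = (-27*(-5 - 1))*(14 - 10) = -27*(-6)*4 = 162*4 = 648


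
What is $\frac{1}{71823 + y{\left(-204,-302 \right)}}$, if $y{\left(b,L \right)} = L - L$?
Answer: $\frac{1}{71823} \approx 1.3923 \cdot 10^{-5}$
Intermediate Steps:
$y{\left(b,L \right)} = 0$
$\frac{1}{71823 + y{\left(-204,-302 \right)}} = \frac{1}{71823 + 0} = \frac{1}{71823}$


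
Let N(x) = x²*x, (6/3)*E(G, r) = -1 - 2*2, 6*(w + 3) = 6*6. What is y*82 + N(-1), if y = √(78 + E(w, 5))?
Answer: -1 + 41*√302 ≈ 711.50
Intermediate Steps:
w = 3 (w = -3 + (6*6)/6 = -3 + (⅙)*36 = -3 + 6 = 3)
E(G, r) = -5/2 (E(G, r) = (-1 - 2*2)/2 = (-1 - 4)/2 = (½)*(-5) = -5/2)
y = √302/2 (y = √(78 - 5/2) = √(151/2) = √302/2 ≈ 8.6891)
N(x) = x³
y*82 + N(-1) = (√302/2)*82 + (-1)³ = 41*√302 - 1 = -1 + 41*√302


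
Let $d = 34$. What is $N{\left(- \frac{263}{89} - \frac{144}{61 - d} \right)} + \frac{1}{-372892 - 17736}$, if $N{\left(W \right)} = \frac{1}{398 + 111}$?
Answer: $\frac{390119}{198829652} \approx 0.0019621$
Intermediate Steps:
$N{\left(W \right)} = \frac{1}{509}$
$N{\left(- \frac{263}{89} - \frac{144}{61 - d} \right)} + \frac{1}{-372892 - 17736} = \frac{1}{509} + \frac{1}{-372892 - 17736} = \frac{1}{509} + \frac{1}{-390628} = \frac{1}{509} - \frac{1}{390628} = \frac{390119}{198829652}$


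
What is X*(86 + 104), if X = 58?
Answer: 11020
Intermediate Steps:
X*(86 + 104) = 58*(86 + 104) = 58*190 = 11020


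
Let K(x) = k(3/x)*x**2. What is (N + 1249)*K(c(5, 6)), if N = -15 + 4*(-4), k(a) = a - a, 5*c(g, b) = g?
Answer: 0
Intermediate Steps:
c(g, b) = g/5
k(a) = 0
K(x) = 0 (K(x) = 0*x**2 = 0)
N = -31 (N = -15 - 16 = -31)
(N + 1249)*K(c(5, 6)) = (-31 + 1249)*0 = 1218*0 = 0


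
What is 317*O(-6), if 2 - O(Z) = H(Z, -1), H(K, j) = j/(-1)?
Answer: 317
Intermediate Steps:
H(K, j) = -j (H(K, j) = j*(-1) = -j)
O(Z) = 1 (O(Z) = 2 - (-1)*(-1) = 2 - 1*1 = 2 - 1 = 1)
317*O(-6) = 317*1 = 317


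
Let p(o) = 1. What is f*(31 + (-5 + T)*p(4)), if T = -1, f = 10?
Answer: 250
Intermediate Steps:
f*(31 + (-5 + T)*p(4)) = 10*(31 + (-5 - 1)*1) = 10*(31 - 6*1) = 10*(31 - 6) = 10*25 = 250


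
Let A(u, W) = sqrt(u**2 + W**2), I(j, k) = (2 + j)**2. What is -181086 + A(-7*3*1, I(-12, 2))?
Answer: -181086 + sqrt(10441) ≈ -1.8098e+5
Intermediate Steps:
A(u, W) = sqrt(W**2 + u**2)
-181086 + A(-7*3*1, I(-12, 2)) = -181086 + sqrt(((2 - 12)**2)**2 + (-7*3*1)**2) = -181086 + sqrt(((-10)**2)**2 + (-21*1)**2) = -181086 + sqrt(100**2 + (-21)**2) = -181086 + sqrt(10000 + 441) = -181086 + sqrt(10441)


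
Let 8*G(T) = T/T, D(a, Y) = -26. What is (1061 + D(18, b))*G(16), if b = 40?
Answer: 1035/8 ≈ 129.38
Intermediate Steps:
G(T) = ⅛ (G(T) = (T/T)/8 = (⅛)*1 = ⅛)
(1061 + D(18, b))*G(16) = (1061 - 26)*(⅛) = 1035*(⅛) = 1035/8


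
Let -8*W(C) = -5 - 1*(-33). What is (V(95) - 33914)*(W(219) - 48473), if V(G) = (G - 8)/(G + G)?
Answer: 624723733069/380 ≈ 1.6440e+9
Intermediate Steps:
W(C) = -7/2 (W(C) = -(-5 - 1*(-33))/8 = -(-5 + 33)/8 = -⅛*28 = -7/2)
V(G) = (-8 + G)/(2*G) (V(G) = (-8 + G)/((2*G)) = (-8 + G)*(1/(2*G)) = (-8 + G)/(2*G))
(V(95) - 33914)*(W(219) - 48473) = ((½)*(-8 + 95)/95 - 33914)*(-7/2 - 48473) = ((½)*(1/95)*87 - 33914)*(-96953/2) = (87/190 - 33914)*(-96953/2) = -6443573/190*(-96953/2) = 624723733069/380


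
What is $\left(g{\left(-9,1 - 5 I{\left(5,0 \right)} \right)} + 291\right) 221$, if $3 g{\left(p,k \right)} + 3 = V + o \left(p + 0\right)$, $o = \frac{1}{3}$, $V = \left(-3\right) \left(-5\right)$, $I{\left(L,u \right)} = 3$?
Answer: $64974$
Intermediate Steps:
$V = 15$
$o = \frac{1}{3} \approx 0.33333$
$g{\left(p,k \right)} = 4 + \frac{p}{9}$ ($g{\left(p,k \right)} = -1 + \frac{15 + \frac{p + 0}{3}}{3} = -1 + \frac{15 + \frac{p}{3}}{3} = -1 + \left(5 + \frac{p}{9}\right) = 4 + \frac{p}{9}$)
$\left(g{\left(-9,1 - 5 I{\left(5,0 \right)} \right)} + 291\right) 221 = \left(\left(4 + \frac{1}{9} \left(-9\right)\right) + 291\right) 221 = \left(\left(4 - 1\right) + 291\right) 221 = \left(3 + 291\right) 221 = 294 \cdot 221 = 64974$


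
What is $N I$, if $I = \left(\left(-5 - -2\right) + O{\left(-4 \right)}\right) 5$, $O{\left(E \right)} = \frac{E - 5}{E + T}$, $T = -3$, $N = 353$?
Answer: $- \frac{21180}{7} \approx -3025.7$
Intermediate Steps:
$O{\left(E \right)} = \frac{-5 + E}{-3 + E}$ ($O{\left(E \right)} = \frac{E - 5}{E - 3} = \frac{-5 + E}{-3 + E}$)
$I = - \frac{60}{7}$ ($I = \left(\left(-5 - -2\right) + \frac{-5 - 4}{-3 - 4}\right) 5 = \left(\left(-5 + 2\right) + \frac{1}{-7} \left(-9\right)\right) 5 = \left(-3 - - \frac{9}{7}\right) 5 = \left(-3 + \frac{9}{7}\right) 5 = \left(- \frac{12}{7}\right) 5 = - \frac{60}{7} \approx -8.5714$)
$N I = 353 \left(- \frac{60}{7}\right) = - \frac{21180}{7}$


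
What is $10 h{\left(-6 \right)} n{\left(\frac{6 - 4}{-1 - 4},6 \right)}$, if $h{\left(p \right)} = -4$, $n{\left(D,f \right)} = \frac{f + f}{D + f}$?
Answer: $- \frac{600}{7} \approx -85.714$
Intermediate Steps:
$n{\left(D,f \right)} = \frac{2 f}{D + f}$
$10 h{\left(-6 \right)} n{\left(\frac{6 - 4}{-1 - 4},6 \right)} = 10 \left(-4\right) 2 \cdot 6 \frac{1}{\frac{6 - 4}{-1 - 4} + 6} = - 40 \cdot 2 \cdot 6 \frac{1}{\frac{2}{-5} + 6} = - 40 \cdot 2 \cdot 6 \frac{1}{2 \left(- \frac{1}{5}\right) + 6} = - 40 \cdot 2 \cdot 6 \frac{1}{- \frac{2}{5} + 6} = - 40 \cdot 2 \cdot 6 \frac{1}{\frac{28}{5}} = - 40 \cdot 2 \cdot 6 \cdot \frac{5}{28} = \left(-40\right) \frac{15}{7} = - \frac{600}{7}$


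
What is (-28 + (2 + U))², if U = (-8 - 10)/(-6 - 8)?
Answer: 29929/49 ≈ 610.80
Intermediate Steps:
U = 9/7 (U = -18/(-14) = -18*(-1/14) = 9/7 ≈ 1.2857)
(-28 + (2 + U))² = (-28 + (2 + 9/7))² = (-28 + 23/7)² = (-173/7)² = 29929/49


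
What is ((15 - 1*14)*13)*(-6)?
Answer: -78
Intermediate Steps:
((15 - 1*14)*13)*(-6) = ((15 - 14)*13)*(-6) = (1*13)*(-6) = 13*(-6) = -78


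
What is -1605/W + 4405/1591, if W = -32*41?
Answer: 8332915/2087392 ≈ 3.9920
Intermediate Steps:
W = -1312
-1605/W + 4405/1591 = -1605/(-1312) + 4405/1591 = -1605*(-1/1312) + 4405*(1/1591) = 1605/1312 + 4405/1591 = 8332915/2087392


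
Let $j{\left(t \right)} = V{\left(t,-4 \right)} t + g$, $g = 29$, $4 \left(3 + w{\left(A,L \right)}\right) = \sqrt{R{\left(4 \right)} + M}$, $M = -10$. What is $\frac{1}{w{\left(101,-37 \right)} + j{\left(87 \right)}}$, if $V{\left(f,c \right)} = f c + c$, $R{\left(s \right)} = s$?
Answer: $- \frac{244784}{7489900835} - \frac{2 i \sqrt{6}}{7489900835} \approx -3.2682 \cdot 10^{-5} - 6.5408 \cdot 10^{-10} i$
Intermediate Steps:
$V{\left(f,c \right)} = c + c f$ ($V{\left(f,c \right)} = c f + c = c + c f$)
$w{\left(A,L \right)} = -3 + \frac{i \sqrt{6}}{4}$ ($w{\left(A,L \right)} = -3 + \frac{\sqrt{4 - 10}}{4} = -3 + \frac{\sqrt{-6}}{4} = -3 + \frac{i \sqrt{6}}{4}$)
$j{\left(t \right)} = 29 + t \left(-4 - 4 t\right)$ ($j{\left(t \right)} = - 4 \left(1 + t\right) t + 29 = \left(-4 - 4 t\right) t + 29 = t \left(-4 - 4 t\right) + 29 = 29 + t \left(-4 - 4 t\right)$)
$\frac{1}{w{\left(101,-37 \right)} + j{\left(87 \right)}} = \frac{1}{\left(-3 + \frac{i \sqrt{6}}{4}\right) + \left(29 - 348 \left(1 + 87\right)\right)} = \frac{1}{\left(-3 + \frac{i \sqrt{6}}{4}\right) + \left(29 - 348 \cdot 88\right)} = \frac{1}{\left(-3 + \frac{i \sqrt{6}}{4}\right) + \left(29 - 30624\right)} = \frac{1}{\left(-3 + \frac{i \sqrt{6}}{4}\right) - 30595} = \frac{1}{-30598 + \frac{i \sqrt{6}}{4}}$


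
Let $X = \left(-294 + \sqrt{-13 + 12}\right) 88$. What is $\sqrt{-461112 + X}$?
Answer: $2 \sqrt{-121746 + 22 i} \approx 0.063051 + 697.84 i$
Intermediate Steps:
$X = -25872 + 88 i$ ($X = \left(-294 + \sqrt{-1}\right) 88 = \left(-294 + i\right) 88 = -25872 + 88 i \approx -25872.0 + 88.0 i$)
$\sqrt{-461112 + X} = \sqrt{-461112 - \left(25872 - 88 i\right)} = \sqrt{-486984 + 88 i}$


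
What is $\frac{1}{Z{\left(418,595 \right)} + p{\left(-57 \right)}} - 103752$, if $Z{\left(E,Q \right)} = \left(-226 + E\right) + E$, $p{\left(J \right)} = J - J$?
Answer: $- \frac{63288719}{610} \approx -1.0375 \cdot 10^{5}$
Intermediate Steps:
$p{\left(J \right)} = 0$
$Z{\left(E,Q \right)} = -226 + 2 E$
$\frac{1}{Z{\left(418,595 \right)} + p{\left(-57 \right)}} - 103752 = \frac{1}{\left(-226 + 2 \cdot 418\right) + 0} - 103752 = \frac{1}{\left(-226 + 836\right) + 0} - 103752 = \frac{1}{610 + 0} - 103752 = \frac{1}{610} - 103752 = - \frac{63288719}{610}$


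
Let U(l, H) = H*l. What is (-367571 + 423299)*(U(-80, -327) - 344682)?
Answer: -17750594016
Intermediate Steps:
(-367571 + 423299)*(U(-80, -327) - 344682) = (-367571 + 423299)*(-327*(-80) - 344682) = 55728*(26160 - 344682) = 55728*(-318522) = -17750594016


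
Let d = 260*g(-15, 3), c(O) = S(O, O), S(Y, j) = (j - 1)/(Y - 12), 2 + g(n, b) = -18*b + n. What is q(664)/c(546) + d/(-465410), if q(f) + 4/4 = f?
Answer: 16478474792/25364845 ≈ 649.66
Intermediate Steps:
g(n, b) = -2 + n - 18*b (g(n, b) = -2 + (-18*b + n) = -2 + (n - 18*b) = -2 + n - 18*b)
S(Y, j) = (-1 + j)/(-12 + Y)
q(f) = -1 + f
c(O) = (-1 + O)/(-12 + O)
d = -18460 (d = 260*(-2 - 15 - 18*3) = 260*(-2 - 15 - 54) = 260*(-71) = -18460)
q(664)/c(546) + d/(-465410) = (-1 + 664)/(((-1 + 546)/(-12 + 546))) - 18460/(-465410) = 663/((545/534)) - 18460*(-1/465410) = 663/(((1/534)*545)) + 1846/46541 = 663/(545/534) + 1846/46541 = 663*(534/545) + 1846/46541 = 354042/545 + 1846/46541 = 16478474792/25364845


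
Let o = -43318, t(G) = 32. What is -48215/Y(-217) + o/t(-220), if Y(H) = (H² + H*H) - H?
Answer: -409054549/302064 ≈ -1354.2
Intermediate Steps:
Y(H) = -H + 2*H² (Y(H) = (H² + H²) - H = 2*H² - H = -H + 2*H²)
-48215/Y(-217) + o/t(-220) = -48215*(-1/(217*(-1 + 2*(-217)))) - 43318/32 = -48215*(-1/(217*(-1 - 434))) - 43318*1/32 = -48215/((-217*(-435))) - 21659/16 = -48215/94395 - 21659/16 = -48215*1/94395 - 21659/16 = -9643/18879 - 21659/16 = -409054549/302064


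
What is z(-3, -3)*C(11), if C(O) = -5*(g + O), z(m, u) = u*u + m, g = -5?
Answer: -180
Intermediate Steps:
z(m, u) = m + u² (z(m, u) = u² + m = m + u²)
C(O) = 25 - 5*O (C(O) = -5*(-5 + O) = 25 - 5*O)
z(-3, -3)*C(11) = (-3 + (-3)²)*(25 - 5*11) = (-3 + 9)*(25 - 55) = 6*(-30) = -180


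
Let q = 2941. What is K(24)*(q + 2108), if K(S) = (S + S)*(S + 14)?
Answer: 9209376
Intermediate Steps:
K(S) = 2*S*(14 + S) (K(S) = (2*S)*(14 + S) = 2*S*(14 + S))
K(24)*(q + 2108) = (2*24*(14 + 24))*(2941 + 2108) = (2*24*38)*5049 = 1824*5049 = 9209376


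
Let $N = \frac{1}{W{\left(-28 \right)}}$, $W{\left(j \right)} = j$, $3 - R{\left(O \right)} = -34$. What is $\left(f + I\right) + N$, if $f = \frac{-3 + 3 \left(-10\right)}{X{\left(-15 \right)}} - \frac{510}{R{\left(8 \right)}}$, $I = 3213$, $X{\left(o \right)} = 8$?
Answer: $\frac{6620155}{2072} \approx 3195.1$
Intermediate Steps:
$R{\left(O \right)} = 37$ ($R{\left(O \right)} = 3 - -34 = 3 + 34 = 37$)
$f = - \frac{5301}{296}$ ($f = \frac{-3 + 3 \left(-10\right)}{8} - \frac{510}{37} = \left(-3 - 30\right) \frac{1}{8} - \frac{510}{37} = \left(-33\right) \frac{1}{8} - \frac{510}{37} = - \frac{33}{8} - \frac{510}{37} = - \frac{5301}{296} \approx -17.909$)
$N = - \frac{1}{28}$ ($N = \frac{1}{-28} = - \frac{1}{28} \approx -0.035714$)
$\left(f + I\right) + N = \left(- \frac{5301}{296} + 3213\right) - \frac{1}{28} = \frac{945747}{296} - \frac{1}{28} = \frac{6620155}{2072}$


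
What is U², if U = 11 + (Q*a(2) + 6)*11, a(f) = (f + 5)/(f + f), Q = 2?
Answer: 53361/4 ≈ 13340.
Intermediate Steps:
a(f) = (5 + f)/(2*f) (a(f) = (5 + f)/((2*f)) = (5 + f)*(1/(2*f)) = (5 + f)/(2*f))
U = 231/2 (U = 11 + (2*((½)*(5 + 2)/2) + 6)*11 = 11 + (2*((½)*(½)*7) + 6)*11 = 11 + (2*(7/4) + 6)*11 = 11 + (7/2 + 6)*11 = 11 + (19/2)*11 = 11 + 209/2 = 231/2 ≈ 115.50)
U² = (231/2)² = 53361/4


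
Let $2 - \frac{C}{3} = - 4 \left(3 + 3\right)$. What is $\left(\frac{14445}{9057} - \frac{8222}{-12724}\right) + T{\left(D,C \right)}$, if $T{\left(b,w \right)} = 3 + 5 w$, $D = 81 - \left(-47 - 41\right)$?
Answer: $\frac{7591347193}{19206878} \approx 395.24$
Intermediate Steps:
$C = 78$ ($C = 6 - 3 \left(- 4 \left(3 + 3\right)\right) = 6 - 3 \left(\left(-4\right) 6\right) = 6 - -72 = 6 + 72 = 78$)
$D = 169$ ($D = 81 - -88 = 81 + 88 = 169$)
$\left(\frac{14445}{9057} - \frac{8222}{-12724}\right) + T{\left(D,C \right)} = \left(\frac{14445}{9057} - \frac{8222}{-12724}\right) + \left(3 + 5 \cdot 78\right) = \left(14445 \cdot \frac{1}{9057} - - \frac{4111}{6362}\right) + \left(3 + 390\right) = \left(\frac{4815}{3019} + \frac{4111}{6362}\right) + 393 = \frac{43044139}{19206878} + 393 = \frac{7591347193}{19206878}$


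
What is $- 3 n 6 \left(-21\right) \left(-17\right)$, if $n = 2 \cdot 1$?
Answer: $-12852$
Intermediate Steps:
$n = 2$
$- 3 n 6 \left(-21\right) \left(-17\right) = \left(-3\right) 2 \cdot 6 \left(-21\right) \left(-17\right) = \left(-6\right) 6 \left(-21\right) \left(-17\right) = \left(-36\right) \left(-21\right) \left(-17\right) = 756 \left(-17\right) = -12852$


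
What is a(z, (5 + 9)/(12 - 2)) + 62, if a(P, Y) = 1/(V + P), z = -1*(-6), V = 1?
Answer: 435/7 ≈ 62.143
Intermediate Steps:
z = 6
a(P, Y) = 1/(1 + P)
a(z, (5 + 9)/(12 - 2)) + 62 = 1/(1 + 6) + 62 = 1/7 + 62 = ⅐ + 62 = 435/7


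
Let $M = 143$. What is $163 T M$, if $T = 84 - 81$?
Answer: $69927$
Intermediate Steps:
$T = 3$ ($T = 84 - 81 = 3$)
$163 T M = 163 \cdot 3 \cdot 143 = 489 \cdot 143 = 69927$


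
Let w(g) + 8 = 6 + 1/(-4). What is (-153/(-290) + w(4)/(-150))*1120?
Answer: 88116/145 ≈ 607.70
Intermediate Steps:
w(g) = -9/4 (w(g) = -8 + (6 + 1/(-4)) = -8 + (6 - ¼) = -8 + 23/4 = -9/4)
(-153/(-290) + w(4)/(-150))*1120 = (-153/(-290) - 9/4/(-150))*1120 = (-153*(-1/290) - 9/4*(-1/150))*1120 = (153/290 + 3/200)*1120 = (3147/5800)*1120 = 88116/145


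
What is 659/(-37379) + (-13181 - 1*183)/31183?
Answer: -520082553/1165589357 ≈ -0.44620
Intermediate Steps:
659/(-37379) + (-13181 - 1*183)/31183 = 659*(-1/37379) + (-13181 - 183)*(1/31183) = -659/37379 - 13364*1/31183 = -659/37379 - 13364/31183 = -520082553/1165589357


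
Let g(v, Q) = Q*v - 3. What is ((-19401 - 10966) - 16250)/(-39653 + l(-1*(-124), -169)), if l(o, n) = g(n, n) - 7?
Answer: 46617/11102 ≈ 4.1990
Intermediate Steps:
g(v, Q) = -3 + Q*v
l(o, n) = -10 + n² (l(o, n) = (-3 + n*n) - 7 = (-3 + n²) - 7 = -10 + n²)
((-19401 - 10966) - 16250)/(-39653 + l(-1*(-124), -169)) = ((-19401 - 10966) - 16250)/(-39653 + (-10 + (-169)²)) = (-30367 - 16250)/(-39653 + (-10 + 28561)) = -46617/(-39653 + 28551) = -46617/(-11102) = -46617*(-1/11102) = 46617/11102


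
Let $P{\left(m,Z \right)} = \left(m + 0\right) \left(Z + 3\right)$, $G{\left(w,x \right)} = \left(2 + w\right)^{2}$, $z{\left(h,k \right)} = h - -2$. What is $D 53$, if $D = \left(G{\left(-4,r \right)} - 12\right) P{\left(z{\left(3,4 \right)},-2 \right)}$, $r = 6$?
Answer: $-2120$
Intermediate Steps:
$z{\left(h,k \right)} = 2 + h$ ($z{\left(h,k \right)} = h + 2 = 2 + h$)
$P{\left(m,Z \right)} = m \left(3 + Z\right)$
$D = -40$ ($D = \left(\left(2 - 4\right)^{2} - 12\right) \left(2 + 3\right) \left(3 - 2\right) = \left(\left(-2\right)^{2} - 12\right) 5 \cdot 1 = \left(4 - 12\right) 5 = \left(-8\right) 5 = -40$)
$D 53 = \left(-40\right) 53 = -2120$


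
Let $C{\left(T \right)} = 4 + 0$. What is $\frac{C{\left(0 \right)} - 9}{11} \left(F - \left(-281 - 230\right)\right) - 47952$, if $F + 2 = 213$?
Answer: $- \frac{531082}{11} \approx -48280.0$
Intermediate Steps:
$F = 211$ ($F = -2 + 213 = 211$)
$C{\left(T \right)} = 4$
$\frac{C{\left(0 \right)} - 9}{11} \left(F - \left(-281 - 230\right)\right) - 47952 = \frac{4 - 9}{11} \left(211 - \left(-281 - 230\right)\right) - 47952 = \left(-5\right) \frac{1}{11} \left(211 - -511\right) - 47952 = - \frac{5 \left(211 + 511\right)}{11} - 47952 = \left(- \frac{5}{11}\right) 722 - 47952 = - \frac{3610}{11} - 47952 = - \frac{531082}{11}$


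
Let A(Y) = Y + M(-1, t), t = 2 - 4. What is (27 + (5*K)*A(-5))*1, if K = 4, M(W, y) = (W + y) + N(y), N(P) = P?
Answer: -173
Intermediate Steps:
t = -2
M(W, y) = W + 2*y (M(W, y) = (W + y) + y = W + 2*y)
A(Y) = -5 + Y (A(Y) = Y + (-1 + 2*(-2)) = Y + (-1 - 4) = Y - 5 = -5 + Y)
(27 + (5*K)*A(-5))*1 = (27 + (5*4)*(-5 - 5))*1 = (27 + 20*(-10))*1 = (27 - 200)*1 = -173*1 = -173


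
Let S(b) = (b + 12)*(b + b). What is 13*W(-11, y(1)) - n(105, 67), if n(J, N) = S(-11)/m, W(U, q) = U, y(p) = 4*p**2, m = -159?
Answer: -22759/159 ≈ -143.14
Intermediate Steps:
S(b) = 2*b*(12 + b) (S(b) = (12 + b)*(2*b) = 2*b*(12 + b))
n(J, N) = 22/159 (n(J, N) = (2*(-11)*(12 - 11))/(-159) = (2*(-11)*1)*(-1/159) = -22*(-1/159) = 22/159)
13*W(-11, y(1)) - n(105, 67) = 13*(-11) - 1*22/159 = -143 - 22/159 = -22759/159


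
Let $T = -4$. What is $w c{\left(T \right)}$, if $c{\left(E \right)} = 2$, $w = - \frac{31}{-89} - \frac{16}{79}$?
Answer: $\frac{2050}{7031} \approx 0.29157$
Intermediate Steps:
$w = \frac{1025}{7031}$ ($w = \left(-31\right) \left(- \frac{1}{89}\right) - \frac{16}{79} = \frac{31}{89} - \frac{16}{79} = \frac{1025}{7031} \approx 0.14578$)
$w c{\left(T \right)} = \frac{1025}{7031} \cdot 2 = \frac{2050}{7031}$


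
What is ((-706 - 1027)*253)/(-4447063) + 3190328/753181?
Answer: 14517821062933/3349443357403 ≈ 4.3344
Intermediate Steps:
((-706 - 1027)*253)/(-4447063) + 3190328/753181 = -1733*253*(-1/4447063) + 3190328*(1/753181) = -438449*(-1/4447063) + 3190328/753181 = 438449/4447063 + 3190328/753181 = 14517821062933/3349443357403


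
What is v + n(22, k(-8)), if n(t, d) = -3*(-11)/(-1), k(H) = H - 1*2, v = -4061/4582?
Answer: -155267/4582 ≈ -33.886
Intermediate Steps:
v = -4061/4582 (v = -4061*1/4582 = -4061/4582 ≈ -0.88629)
k(H) = -2 + H (k(H) = H - 2 = -2 + H)
n(t, d) = -33 (n(t, d) = 33*(-1) = -33)
v + n(22, k(-8)) = -4061/4582 - 33 = -155267/4582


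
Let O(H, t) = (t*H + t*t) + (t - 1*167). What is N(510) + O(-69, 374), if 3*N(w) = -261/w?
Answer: 19427061/170 ≈ 1.1428e+5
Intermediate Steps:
N(w) = -87/w (N(w) = (-261/w)/3 = -87/w)
O(H, t) = -167 + t + t² + H*t (O(H, t) = (H*t + t²) + (t - 167) = (t² + H*t) + (-167 + t) = -167 + t + t² + H*t)
N(510) + O(-69, 374) = -87/510 + (-167 + 374 + 374² - 69*374) = -87*1/510 + (-167 + 374 + 139876 - 25806) = -29/170 + 114277 = 19427061/170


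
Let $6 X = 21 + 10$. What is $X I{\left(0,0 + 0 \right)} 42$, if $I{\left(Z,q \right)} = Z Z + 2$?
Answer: $434$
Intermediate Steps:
$I{\left(Z,q \right)} = 2 + Z^{2}$ ($I{\left(Z,q \right)} = Z^{2} + 2 = 2 + Z^{2}$)
$X = \frac{31}{6}$ ($X = \frac{21 + 10}{6} = \frac{1}{6} \cdot 31 = \frac{31}{6} \approx 5.1667$)
$X I{\left(0,0 + 0 \right)} 42 = \frac{31 \left(2 + 0^{2}\right)}{6} \cdot 42 = \frac{31 \left(2 + 0\right)}{6} \cdot 42 = \frac{31}{6} \cdot 2 \cdot 42 = \frac{31}{3} \cdot 42 = 434$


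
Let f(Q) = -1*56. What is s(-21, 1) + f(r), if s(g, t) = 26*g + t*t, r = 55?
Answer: -601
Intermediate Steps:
s(g, t) = t² + 26*g (s(g, t) = 26*g + t² = t² + 26*g)
f(Q) = -56
s(-21, 1) + f(r) = (1² + 26*(-21)) - 56 = (1 - 546) - 56 = -545 - 56 = -601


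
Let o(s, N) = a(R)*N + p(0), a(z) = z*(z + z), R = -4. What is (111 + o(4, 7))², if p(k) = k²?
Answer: 112225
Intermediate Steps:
a(z) = 2*z² (a(z) = z*(2*z) = 2*z²)
o(s, N) = 32*N (o(s, N) = (2*(-4)²)*N + 0² = (2*16)*N + 0 = 32*N + 0 = 32*N)
(111 + o(4, 7))² = (111 + 32*7)² = (111 + 224)² = 335² = 112225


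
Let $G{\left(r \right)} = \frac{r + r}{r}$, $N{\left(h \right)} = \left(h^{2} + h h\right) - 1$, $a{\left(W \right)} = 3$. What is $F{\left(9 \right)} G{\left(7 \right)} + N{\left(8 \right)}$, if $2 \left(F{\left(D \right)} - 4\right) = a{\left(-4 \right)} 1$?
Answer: $138$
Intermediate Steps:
$F{\left(D \right)} = \frac{11}{2}$ ($F{\left(D \right)} = 4 + \frac{3 \cdot 1}{2} = 4 + \frac{1}{2} \cdot 3 = 4 + \frac{3}{2} = \frac{11}{2}$)
$N{\left(h \right)} = -1 + 2 h^{2}$ ($N{\left(h \right)} = \left(h^{2} + h^{2}\right) - 1 = 2 h^{2} - 1 = -1 + 2 h^{2}$)
$G{\left(r \right)} = 2$ ($G{\left(r \right)} = \frac{2 r}{r} = 2$)
$F{\left(9 \right)} G{\left(7 \right)} + N{\left(8 \right)} = \frac{11}{2} \cdot 2 - \left(1 - 2 \cdot 8^{2}\right) = 11 + \left(-1 + 2 \cdot 64\right) = 11 + \left(-1 + 128\right) = 11 + 127 = 138$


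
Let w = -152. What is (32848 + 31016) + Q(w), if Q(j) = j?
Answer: 63712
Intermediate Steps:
(32848 + 31016) + Q(w) = (32848 + 31016) - 152 = 63864 - 152 = 63712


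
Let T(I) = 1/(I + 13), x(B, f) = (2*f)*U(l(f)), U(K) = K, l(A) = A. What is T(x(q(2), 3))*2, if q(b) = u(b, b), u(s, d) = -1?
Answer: 2/31 ≈ 0.064516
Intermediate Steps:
q(b) = -1
x(B, f) = 2*f**2 (x(B, f) = (2*f)*f = 2*f**2)
T(I) = 1/(13 + I)
T(x(q(2), 3))*2 = 2/(13 + 2*3**2) = 2/(13 + 2*9) = 2/(13 + 18) = 2/31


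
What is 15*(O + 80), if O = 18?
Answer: 1470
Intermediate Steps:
15*(O + 80) = 15*(18 + 80) = 15*98 = 1470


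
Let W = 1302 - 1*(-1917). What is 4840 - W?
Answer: 1621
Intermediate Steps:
W = 3219 (W = 1302 + 1917 = 3219)
4840 - W = 4840 - 1*3219 = 4840 - 3219 = 1621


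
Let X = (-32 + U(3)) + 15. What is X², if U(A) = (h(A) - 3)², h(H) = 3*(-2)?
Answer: 4096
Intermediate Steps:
h(H) = -6
U(A) = 81 (U(A) = (-6 - 3)² = (-9)² = 81)
X = 64 (X = (-32 + 81) + 15 = 49 + 15 = 64)
X² = 64² = 4096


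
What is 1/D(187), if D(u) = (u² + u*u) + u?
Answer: 1/70125 ≈ 1.4260e-5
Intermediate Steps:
D(u) = u + 2*u² (D(u) = (u² + u²) + u = 2*u² + u = u + 2*u²)
1/D(187) = 1/(187*(1 + 2*187)) = 1/(187*(1 + 374)) = 1/(187*375) = 1/70125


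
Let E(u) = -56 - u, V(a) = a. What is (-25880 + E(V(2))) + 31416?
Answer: 5478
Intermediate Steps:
(-25880 + E(V(2))) + 31416 = (-25880 + (-56 - 1*2)) + 31416 = (-25880 + (-56 - 2)) + 31416 = (-25880 - 58) + 31416 = -25938 + 31416 = 5478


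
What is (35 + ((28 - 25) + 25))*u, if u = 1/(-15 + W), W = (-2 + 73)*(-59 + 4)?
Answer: -9/560 ≈ -0.016071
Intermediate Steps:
W = -3905 (W = 71*(-55) = -3905)
u = -1/3920 (u = 1/(-15 - 3905) = 1/(-3920) = -1/3920 ≈ -0.00025510)
(35 + ((28 - 25) + 25))*u = (35 + ((28 - 25) + 25))*(-1/3920) = (35 + (3 + 25))*(-1/3920) = (35 + 28)*(-1/3920) = 63*(-1/3920) = -9/560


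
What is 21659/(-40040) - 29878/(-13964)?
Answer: 20315201/12707240 ≈ 1.5987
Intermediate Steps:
21659/(-40040) - 29878/(-13964) = 21659*(-1/40040) - 29878*(-1/13964) = -1969/3640 + 14939/6982 = 20315201/12707240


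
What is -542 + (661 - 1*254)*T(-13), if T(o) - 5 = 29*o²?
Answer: 1996200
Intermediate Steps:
T(o) = 5 + 29*o²
-542 + (661 - 1*254)*T(-13) = -542 + (661 - 1*254)*(5 + 29*(-13)²) = -542 + (661 - 254)*(5 + 29*169) = -542 + 407*(5 + 4901) = -542 + 407*4906 = -542 + 1996742 = 1996200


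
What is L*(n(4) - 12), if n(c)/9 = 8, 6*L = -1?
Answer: -10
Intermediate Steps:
L = -⅙ (L = (⅙)*(-1) = -⅙ ≈ -0.16667)
n(c) = 72 (n(c) = 9*8 = 72)
L*(n(4) - 12) = -(72 - 12)/6 = -⅙*60 = -10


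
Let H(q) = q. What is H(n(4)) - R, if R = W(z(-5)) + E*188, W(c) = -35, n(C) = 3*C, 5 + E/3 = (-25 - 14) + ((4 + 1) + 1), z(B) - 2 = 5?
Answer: 21479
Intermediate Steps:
z(B) = 7 (z(B) = 2 + 5 = 7)
E = -114 (E = -15 + 3*((-25 - 14) + ((4 + 1) + 1)) = -15 + 3*(-39 + (5 + 1)) = -15 + 3*(-39 + 6) = -15 + 3*(-33) = -15 - 99 = -114)
R = -21467 (R = -35 - 114*188 = -35 - 21432 = -21467)
H(n(4)) - R = 3*4 - 1*(-21467) = 12 + 21467 = 21479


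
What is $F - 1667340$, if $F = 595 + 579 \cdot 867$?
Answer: $-1164752$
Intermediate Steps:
$F = 502588$ ($F = 595 + 501993 = 502588$)
$F - 1667340 = 502588 - 1667340 = -1164752$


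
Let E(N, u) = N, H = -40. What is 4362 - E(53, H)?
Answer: 4309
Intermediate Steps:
4362 - E(53, H) = 4362 - 1*53 = 4362 - 53 = 4309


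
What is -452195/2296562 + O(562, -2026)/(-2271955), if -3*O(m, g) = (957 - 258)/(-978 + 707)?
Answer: -278416908420921/1413992775570410 ≈ -0.19690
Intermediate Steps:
O(m, g) = 233/271 (O(m, g) = -(957 - 258)/(3*(-978 + 707)) = -233/(-271) = -233*(-1)/271 = -⅓*(-699/271) = 233/271)
-452195/2296562 + O(562, -2026)/(-2271955) = -452195/2296562 + (233/271)/(-2271955) = -452195*1/2296562 + (233/271)*(-1/2271955) = -452195/2296562 - 233/615699805 = -278416908420921/1413992775570410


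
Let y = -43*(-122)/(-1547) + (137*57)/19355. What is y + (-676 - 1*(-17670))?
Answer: 72678290869/4277455 ≈ 16991.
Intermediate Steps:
y = -12779401/4277455 (y = 5246*(-1/1547) + 7809*(1/19355) = -5246/1547 + 7809/19355 = -12779401/4277455 ≈ -2.9876)
y + (-676 - 1*(-17670)) = -12779401/4277455 + (-676 - 1*(-17670)) = -12779401/4277455 + (-676 + 17670) = -12779401/4277455 + 16994 = 72678290869/4277455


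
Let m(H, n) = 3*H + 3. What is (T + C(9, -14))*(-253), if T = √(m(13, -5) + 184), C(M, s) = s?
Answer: 3542 - 253*√226 ≈ -261.42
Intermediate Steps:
m(H, n) = 3 + 3*H
T = √226 (T = √((3 + 3*13) + 184) = √((3 + 39) + 184) = √(42 + 184) = √226 ≈ 15.033)
(T + C(9, -14))*(-253) = (√226 - 14)*(-253) = (-14 + √226)*(-253) = 3542 - 253*√226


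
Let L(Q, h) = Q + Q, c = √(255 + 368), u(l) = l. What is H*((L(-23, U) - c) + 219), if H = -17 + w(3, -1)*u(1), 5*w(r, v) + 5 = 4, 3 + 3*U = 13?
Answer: -14878/5 + 86*√623/5 ≈ -2546.3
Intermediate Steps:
U = 10/3 (U = -1 + (⅓)*13 = -1 + 13/3 = 10/3 ≈ 3.3333)
w(r, v) = -⅕ (w(r, v) = -1 + (⅕)*4 = -1 + ⅘ = -⅕)
c = √623 ≈ 24.960
L(Q, h) = 2*Q
H = -86/5 (H = -17 - ⅕*1 = -17 - ⅕ = -86/5 ≈ -17.200)
H*((L(-23, U) - c) + 219) = -86*((2*(-23) - √623) + 219)/5 = -86*((-46 - √623) + 219)/5 = -86*(173 - √623)/5 = -14878/5 + 86*√623/5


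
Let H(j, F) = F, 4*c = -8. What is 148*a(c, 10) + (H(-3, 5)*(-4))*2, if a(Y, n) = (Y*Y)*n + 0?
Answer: 5880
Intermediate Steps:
c = -2 (c = (¼)*(-8) = -2)
a(Y, n) = n*Y² (a(Y, n) = Y²*n + 0 = n*Y² + 0 = n*Y²)
148*a(c, 10) + (H(-3, 5)*(-4))*2 = 148*(10*(-2)²) + (5*(-4))*2 = 148*(10*4) - 20*2 = 148*40 - 40 = 5920 - 40 = 5880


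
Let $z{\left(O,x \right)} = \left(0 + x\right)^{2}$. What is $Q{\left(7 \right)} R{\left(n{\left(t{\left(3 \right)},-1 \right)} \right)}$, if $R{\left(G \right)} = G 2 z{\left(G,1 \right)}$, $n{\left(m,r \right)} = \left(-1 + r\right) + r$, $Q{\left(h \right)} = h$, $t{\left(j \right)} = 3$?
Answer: $-42$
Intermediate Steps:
$z{\left(O,x \right)} = x^{2}$
$n{\left(m,r \right)} = -1 + 2 r$
$R{\left(G \right)} = 2 G$ ($R{\left(G \right)} = G 2 \cdot 1^{2} = 2 G 1 = 2 G$)
$Q{\left(7 \right)} R{\left(n{\left(t{\left(3 \right)},-1 \right)} \right)} = 7 \cdot 2 \left(-1 + 2 \left(-1\right)\right) = 7 \cdot 2 \left(-1 - 2\right) = 7 \cdot 2 \left(-3\right) = 7 \left(-6\right) = -42$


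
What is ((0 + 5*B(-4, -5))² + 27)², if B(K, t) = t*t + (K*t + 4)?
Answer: 3606242704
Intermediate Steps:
B(K, t) = 4 + t² + K*t (B(K, t) = t² + (4 + K*t) = 4 + t² + K*t)
((0 + 5*B(-4, -5))² + 27)² = ((0 + 5*(4 + (-5)² - 4*(-5)))² + 27)² = ((0 + 5*(4 + 25 + 20))² + 27)² = ((0 + 5*49)² + 27)² = ((0 + 245)² + 27)² = (245² + 27)² = (60025 + 27)² = 60052² = 3606242704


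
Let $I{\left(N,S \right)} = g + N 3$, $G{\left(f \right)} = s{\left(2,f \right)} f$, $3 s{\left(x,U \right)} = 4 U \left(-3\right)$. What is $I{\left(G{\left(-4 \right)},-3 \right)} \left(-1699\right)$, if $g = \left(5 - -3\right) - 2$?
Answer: $316014$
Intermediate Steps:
$s{\left(x,U \right)} = - 4 U$ ($s{\left(x,U \right)} = \frac{4 U \left(-3\right)}{3} = \frac{\left(-12\right) U}{3} = - 4 U$)
$G{\left(f \right)} = - 4 f^{2}$ ($G{\left(f \right)} = - 4 f f = - 4 f^{2}$)
$g = 6$ ($g = \left(5 + 3\right) - 2 = 8 - 2 = 6$)
$I{\left(N,S \right)} = 6 + 3 N$ ($I{\left(N,S \right)} = 6 + N 3 = 6 + 3 N$)
$I{\left(G{\left(-4 \right)},-3 \right)} \left(-1699\right) = \left(6 + 3 \left(- 4 \left(-4\right)^{2}\right)\right) \left(-1699\right) = \left(6 + 3 \left(\left(-4\right) 16\right)\right) \left(-1699\right) = \left(6 + 3 \left(-64\right)\right) \left(-1699\right) = \left(6 - 192\right) \left(-1699\right) = \left(-186\right) \left(-1699\right) = 316014$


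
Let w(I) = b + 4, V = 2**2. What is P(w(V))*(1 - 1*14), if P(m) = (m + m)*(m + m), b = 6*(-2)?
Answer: -3328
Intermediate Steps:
b = -12
V = 4
w(I) = -8 (w(I) = -12 + 4 = -8)
P(m) = 4*m**2 (P(m) = (2*m)*(2*m) = 4*m**2)
P(w(V))*(1 - 1*14) = (4*(-8)**2)*(1 - 1*14) = (4*64)*(1 - 14) = 256*(-13) = -3328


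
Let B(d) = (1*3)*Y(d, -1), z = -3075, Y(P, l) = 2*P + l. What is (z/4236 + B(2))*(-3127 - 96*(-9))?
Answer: -26438629/1412 ≈ -18724.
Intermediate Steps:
Y(P, l) = l + 2*P
B(d) = -3 + 6*d (B(d) = (1*3)*(-1 + 2*d) = 3*(-1 + 2*d) = -3 + 6*d)
(z/4236 + B(2))*(-3127 - 96*(-9)) = (-3075/4236 + (-3 + 6*2))*(-3127 - 96*(-9)) = (-3075*1/4236 + (-3 + 12))*(-3127 + 864) = (-1025/1412 + 9)*(-2263) = (11683/1412)*(-2263) = -26438629/1412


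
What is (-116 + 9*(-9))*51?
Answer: -10047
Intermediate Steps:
(-116 + 9*(-9))*51 = (-116 - 81)*51 = -197*51 = -10047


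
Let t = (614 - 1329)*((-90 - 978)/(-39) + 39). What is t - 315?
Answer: -47780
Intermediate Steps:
t = -47465 (t = -715*(-1068*(-1/39) + 39) = -715*(356/13 + 39) = -715*863/13 = -47465)
t - 315 = -47465 - 315 = -47780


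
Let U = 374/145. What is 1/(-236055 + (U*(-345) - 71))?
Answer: -29/6873460 ≈ -4.2191e-6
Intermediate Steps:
U = 374/145 (U = 374*(1/145) = 374/145 ≈ 2.5793)
1/(-236055 + (U*(-345) - 71)) = 1/(-236055 + ((374/145)*(-345) - 71)) = 1/(-236055 + (-25806/29 - 71)) = 1/(-236055 - 27865/29) = 1/(-6873460/29) = -29/6873460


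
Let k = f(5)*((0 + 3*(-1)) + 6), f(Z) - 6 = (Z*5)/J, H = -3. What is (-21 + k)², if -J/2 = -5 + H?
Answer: 729/256 ≈ 2.8477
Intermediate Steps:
J = 16 (J = -2*(-5 - 3) = -2*(-8) = 16)
f(Z) = 6 + 5*Z/16 (f(Z) = 6 + (Z*5)/16 = 6 + (5*Z)*(1/16) = 6 + 5*Z/16)
k = 363/16 (k = (6 + (5/16)*5)*((0 + 3*(-1)) + 6) = (6 + 25/16)*((0 - 3) + 6) = 121*(-3 + 6)/16 = (121/16)*3 = 363/16 ≈ 22.688)
(-21 + k)² = (-21 + 363/16)² = (27/16)² = 729/256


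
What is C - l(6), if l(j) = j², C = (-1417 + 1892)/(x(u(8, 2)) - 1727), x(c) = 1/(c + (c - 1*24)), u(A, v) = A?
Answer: -501212/13817 ≈ -36.275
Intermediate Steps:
x(c) = 1/(-24 + 2*c) (x(c) = 1/(c + (c - 24)) = 1/(c + (-24 + c)) = 1/(-24 + 2*c))
C = -3800/13817 (C = (-1417 + 1892)/(1/(2*(-12 + 8)) - 1727) = 475/((½)/(-4) - 1727) = 475/((½)*(-¼) - 1727) = 475/(-⅛ - 1727) = 475/(-13817/8) = 475*(-8/13817) = -3800/13817 ≈ -0.27502)
C - l(6) = -3800/13817 - 1*6² = -3800/13817 - 1*36 = -3800/13817 - 36 = -501212/13817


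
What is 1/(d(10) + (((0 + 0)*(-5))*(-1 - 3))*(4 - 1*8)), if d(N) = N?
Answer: ⅒ ≈ 0.10000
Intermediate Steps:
1/(d(10) + (((0 + 0)*(-5))*(-1 - 3))*(4 - 1*8)) = 1/(10 + (((0 + 0)*(-5))*(-1 - 3))*(4 - 1*8)) = 1/(10 + ((0*(-5))*(-4))*(4 - 8)) = 1/(10 + (0*(-4))*(-4)) = 1/(10 + 0*(-4)) = 1/(10 + 0) = 1/10 = ⅒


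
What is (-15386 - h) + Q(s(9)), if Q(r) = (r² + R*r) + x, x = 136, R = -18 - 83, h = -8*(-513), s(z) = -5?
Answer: -18824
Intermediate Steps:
h = 4104
R = -101
Q(r) = 136 + r² - 101*r (Q(r) = (r² - 101*r) + 136 = 136 + r² - 101*r)
(-15386 - h) + Q(s(9)) = (-15386 - 1*4104) + (136 + (-5)² - 101*(-5)) = (-15386 - 4104) + (136 + 25 + 505) = -19490 + 666 = -18824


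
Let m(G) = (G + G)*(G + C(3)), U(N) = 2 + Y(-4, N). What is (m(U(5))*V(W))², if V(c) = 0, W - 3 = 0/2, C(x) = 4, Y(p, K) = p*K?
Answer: 0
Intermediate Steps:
Y(p, K) = K*p
W = 3 (W = 3 + 0/2 = 3 + 0*(½) = 3 + 0 = 3)
U(N) = 2 - 4*N (U(N) = 2 + N*(-4) = 2 - 4*N)
m(G) = 2*G*(4 + G) (m(G) = (G + G)*(G + 4) = (2*G)*(4 + G) = 2*G*(4 + G))
(m(U(5))*V(W))² = ((2*(2 - 4*5)*(4 + (2 - 4*5)))*0)² = ((2*(2 - 20)*(4 + (2 - 20)))*0)² = ((2*(-18)*(4 - 18))*0)² = ((2*(-18)*(-14))*0)² = (504*0)² = 0² = 0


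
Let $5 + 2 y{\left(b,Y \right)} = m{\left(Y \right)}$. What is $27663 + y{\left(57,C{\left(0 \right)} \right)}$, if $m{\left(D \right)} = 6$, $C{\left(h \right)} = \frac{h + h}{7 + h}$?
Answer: $\frac{55327}{2} \approx 27664.0$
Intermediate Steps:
$C{\left(h \right)} = \frac{2 h}{7 + h}$
$y{\left(b,Y \right)} = \frac{1}{2}$ ($y{\left(b,Y \right)} = - \frac{5}{2} + \frac{1}{2} \cdot 6 = - \frac{5}{2} + 3 = \frac{1}{2}$)
$27663 + y{\left(57,C{\left(0 \right)} \right)} = 27663 + \frac{1}{2} = \frac{55327}{2}$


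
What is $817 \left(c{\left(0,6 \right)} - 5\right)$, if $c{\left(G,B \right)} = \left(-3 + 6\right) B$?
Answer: $10621$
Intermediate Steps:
$c{\left(G,B \right)} = 3 B$
$817 \left(c{\left(0,6 \right)} - 5\right) = 817 \left(3 \cdot 6 - 5\right) = 817 \left(18 - 5\right) = 817 \cdot 13 = 10621$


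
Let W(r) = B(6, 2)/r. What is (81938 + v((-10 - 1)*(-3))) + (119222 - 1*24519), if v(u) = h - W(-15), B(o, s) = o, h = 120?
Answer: 883807/5 ≈ 1.7676e+5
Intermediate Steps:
W(r) = 6/r
v(u) = 602/5 (v(u) = 120 - 6/(-15) = 120 - 6*(-1)/15 = 120 - 1*(-2/5) = 120 + 2/5 = 602/5)
(81938 + v((-10 - 1)*(-3))) + (119222 - 1*24519) = (81938 + 602/5) + (119222 - 1*24519) = 410292/5 + (119222 - 24519) = 410292/5 + 94703 = 883807/5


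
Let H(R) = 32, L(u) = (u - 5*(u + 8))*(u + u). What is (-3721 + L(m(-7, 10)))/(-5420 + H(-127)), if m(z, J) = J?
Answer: 5321/5388 ≈ 0.98757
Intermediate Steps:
L(u) = 2*u*(-40 - 4*u) (L(u) = (u - 5*(8 + u))*(2*u) = (u + (-40 - 5*u))*(2*u) = (-40 - 4*u)*(2*u) = 2*u*(-40 - 4*u))
(-3721 + L(m(-7, 10)))/(-5420 + H(-127)) = (-3721 - 8*10*(10 + 10))/(-5420 + 32) = (-3721 - 8*10*20)/(-5388) = (-3721 - 1600)*(-1/5388) = -5321*(-1/5388) = 5321/5388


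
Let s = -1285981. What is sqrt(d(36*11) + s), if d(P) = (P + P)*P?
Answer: I*sqrt(972349) ≈ 986.08*I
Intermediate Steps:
d(P) = 2*P**2 (d(P) = (2*P)*P = 2*P**2)
sqrt(d(36*11) + s) = sqrt(2*(36*11)**2 - 1285981) = sqrt(2*396**2 - 1285981) = sqrt(2*156816 - 1285981) = sqrt(313632 - 1285981) = sqrt(-972349) = I*sqrt(972349)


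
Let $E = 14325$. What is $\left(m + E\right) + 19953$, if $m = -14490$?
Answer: $19788$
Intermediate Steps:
$\left(m + E\right) + 19953 = \left(-14490 + 14325\right) + 19953 = -165 + 19953 = 19788$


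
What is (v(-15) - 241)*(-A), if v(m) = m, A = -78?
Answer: -19968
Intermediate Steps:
(v(-15) - 241)*(-A) = (-15 - 241)*(-1*(-78)) = -256*78 = -19968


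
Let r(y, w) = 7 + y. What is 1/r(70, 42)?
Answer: 1/77 ≈ 0.012987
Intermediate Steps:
1/r(70, 42) = 1/(7 + 70) = 1/77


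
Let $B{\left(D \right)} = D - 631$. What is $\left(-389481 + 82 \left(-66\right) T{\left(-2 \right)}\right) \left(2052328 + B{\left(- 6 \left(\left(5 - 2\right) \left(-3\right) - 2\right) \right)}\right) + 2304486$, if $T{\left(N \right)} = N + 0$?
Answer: $-776912117805$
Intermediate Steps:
$T{\left(N \right)} = N$
$B{\left(D \right)} = -631 + D$ ($B{\left(D \right)} = D - 631 = -631 + D$)
$\left(-389481 + 82 \left(-66\right) T{\left(-2 \right)}\right) \left(2052328 + B{\left(- 6 \left(\left(5 - 2\right) \left(-3\right) - 2\right) \right)}\right) + 2304486 = \left(-389481 + 82 \left(-66\right) \left(-2\right)\right) \left(2052328 - \left(631 + 6 \left(\left(5 - 2\right) \left(-3\right) - 2\right)\right)\right) + 2304486 = \left(-389481 - -10824\right) \left(2052328 - \left(631 + 6 \left(3 \left(-3\right) - 2\right)\right)\right) + 2304486 = \left(-389481 + 10824\right) \left(2052328 - \left(631 + 6 \left(-9 - 2\right)\right)\right) + 2304486 = - 378657 \left(2052328 - 565\right) + 2304486 = \left(-378657\right) 2051763 + 2304486 = -776914422291 + 2304486 = -776912117805$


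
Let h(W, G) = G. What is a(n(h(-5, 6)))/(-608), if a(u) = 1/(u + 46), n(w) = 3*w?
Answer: -1/38912 ≈ -2.5699e-5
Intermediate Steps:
a(u) = 1/(46 + u)
a(n(h(-5, 6)))/(-608) = 1/((46 + 3*6)*(-608)) = -1/608/(46 + 18) = -1/608/64 = (1/64)*(-1/608) = -1/38912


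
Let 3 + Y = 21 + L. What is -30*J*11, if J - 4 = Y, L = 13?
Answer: -11550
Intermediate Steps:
Y = 31 (Y = -3 + (21 + 13) = -3 + 34 = 31)
J = 35 (J = 4 + 31 = 35)
-30*J*11 = -30*35*11 = -1050*11 = -11550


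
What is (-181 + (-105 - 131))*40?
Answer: -16680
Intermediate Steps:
(-181 + (-105 - 131))*40 = (-181 - 236)*40 = -417*40 = -16680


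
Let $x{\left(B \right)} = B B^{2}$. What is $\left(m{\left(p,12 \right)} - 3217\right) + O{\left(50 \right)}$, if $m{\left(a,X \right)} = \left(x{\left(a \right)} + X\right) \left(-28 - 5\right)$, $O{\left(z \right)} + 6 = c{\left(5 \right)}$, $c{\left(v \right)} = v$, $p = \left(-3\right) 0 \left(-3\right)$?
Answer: $-3614$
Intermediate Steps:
$p = 0$ ($p = 0 \left(-3\right) = 0$)
$O{\left(z \right)} = -1$ ($O{\left(z \right)} = -6 + 5 = -1$)
$x{\left(B \right)} = B^{3}$
$m{\left(a,X \right)} = - 33 X - 33 a^{3}$ ($m{\left(a,X \right)} = \left(a^{3} + X\right) \left(-28 - 5\right) = \left(X + a^{3}\right) \left(-33\right) = - 33 X - 33 a^{3}$)
$\left(m{\left(p,12 \right)} - 3217\right) + O{\left(50 \right)} = \left(\left(\left(-33\right) 12 - 33 \cdot 0^{3}\right) - 3217\right) - 1 = \left(\left(-396 - 0\right) - 3217\right) - 1 = \left(\left(-396 + 0\right) - 3217\right) - 1 = \left(-396 - 3217\right) - 1 = -3613 - 1 = -3614$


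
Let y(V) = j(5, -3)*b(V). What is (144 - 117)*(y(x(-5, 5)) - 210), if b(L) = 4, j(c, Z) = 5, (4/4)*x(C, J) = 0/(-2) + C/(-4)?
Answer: -5130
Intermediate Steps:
x(C, J) = -C/4 (x(C, J) = 0/(-2) + C/(-4) = 0*(-1/2) + C*(-1/4) = 0 - C/4 = -C/4)
y(V) = 20 (y(V) = 5*4 = 20)
(144 - 117)*(y(x(-5, 5)) - 210) = (144 - 117)*(20 - 210) = 27*(-190) = -5130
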